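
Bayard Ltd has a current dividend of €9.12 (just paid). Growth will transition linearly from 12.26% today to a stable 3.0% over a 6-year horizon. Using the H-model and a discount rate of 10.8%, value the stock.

H-model: P₀ = D₀[(1+g_L) + H(g_S−g_L)]/(r−g_L), with H = 6/2 = 3.
P₀ = 9.12 × [(1+0.03) + 3×(0.1226−0.03)] / (0.108−0.03)
   = 9.12 × 1.3078 / 0.078 = 152.9120

€152.91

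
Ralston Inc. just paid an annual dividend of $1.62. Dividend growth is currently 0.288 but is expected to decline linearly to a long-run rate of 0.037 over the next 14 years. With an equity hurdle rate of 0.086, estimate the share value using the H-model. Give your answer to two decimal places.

H-model: P₀ = D₀[(1+g_L) + H(g_S−g_L)]/(r−g_L), with H = 14/2 = 7.
P₀ = 1.62 × [(1+0.037) + 7×(0.288−0.037)] / (0.086−0.037)
   = 1.62 × 2.7940 / 0.049 = 92.3731

$92.37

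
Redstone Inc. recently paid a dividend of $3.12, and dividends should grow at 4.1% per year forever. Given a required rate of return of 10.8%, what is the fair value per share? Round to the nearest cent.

Gordon growth model: P₀ = D₁/(r − g). D₁ = 3.12 × (1 + 0.041) = 3.2479.
P₀ = 3.2479 / (0.108 − 0.041) = 3.2479 / 0.067 = 48.4764

$48.48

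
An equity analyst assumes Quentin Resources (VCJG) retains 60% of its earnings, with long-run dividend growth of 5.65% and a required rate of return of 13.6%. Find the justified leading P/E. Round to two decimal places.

5.03

Payout ratio b = 1 − 0.60 = 0.40.
Justified leading P/E = b/(r−g) = 0.40/(0.136−0.0565) = 5.0314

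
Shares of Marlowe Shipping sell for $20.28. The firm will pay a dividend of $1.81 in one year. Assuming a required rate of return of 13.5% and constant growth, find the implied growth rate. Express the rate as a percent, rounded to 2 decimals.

4.57%

From P₀ = D₁/(r − g), the implied growth is g = r − D₁/P₀.
g = 0.135 − 1.81/20.28 = 0.135 − 0.08925 = 0.04575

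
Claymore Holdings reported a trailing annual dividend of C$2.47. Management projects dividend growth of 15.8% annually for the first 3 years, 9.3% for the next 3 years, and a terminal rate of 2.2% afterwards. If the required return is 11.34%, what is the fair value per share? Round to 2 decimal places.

C$45.45

Three-stage DDM. Project D₁…D_6; terminal Gordon value at t=6 with g = 0.022; discount at r = 0.1134.
D_1 = 2.8603
D_2 = 3.3122
D_3 = 3.8355
D_4 = 4.1922
D_5 = 4.5821
D_6 = 5.0082
TV_6 = 5.1184/(0.1134−0.022) = 56.0000
P₀ = Σ Dₜ/(1+r)ᵗ + TV_6/(1+r)^6 = 45.4500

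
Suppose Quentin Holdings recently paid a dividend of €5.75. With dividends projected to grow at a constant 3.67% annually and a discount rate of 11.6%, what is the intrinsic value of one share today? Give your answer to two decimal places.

€75.17

Gordon growth model: P₀ = D₁/(r − g). D₁ = 5.75 × (1 + 0.0367) = 5.9610.
P₀ = 5.9610 / (0.116 − 0.0367) = 5.9610 / 0.0793 = 75.1706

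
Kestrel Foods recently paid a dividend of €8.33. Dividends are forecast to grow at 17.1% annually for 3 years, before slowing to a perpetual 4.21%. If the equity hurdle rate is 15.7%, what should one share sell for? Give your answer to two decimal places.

Two-stage DDM. Project D₁…D_3 at 0.171, terminal growth 0.0421, discount at r = 0.157.
D_1 = 9.7544
D_2 = 11.4224
D_3 = 13.3757
Terminal value at t=3: TV = D_4/(r−g) = 13.9388/(0.157−0.0421) = 121.3124
P₀ = 9.7544/(1+0.157)^1 + 11.4224/(1+0.157)^2 + 13.3757/(1+0.157)^3 + 121.3124/(1+0.157)^3 = 103.9255

€103.93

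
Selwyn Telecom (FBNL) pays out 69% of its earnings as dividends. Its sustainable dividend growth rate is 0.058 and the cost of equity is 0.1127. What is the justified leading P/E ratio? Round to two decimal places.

Justified leading P/E = b/(r−g) = 0.69/(0.1127−0.058) = 12.6143

12.61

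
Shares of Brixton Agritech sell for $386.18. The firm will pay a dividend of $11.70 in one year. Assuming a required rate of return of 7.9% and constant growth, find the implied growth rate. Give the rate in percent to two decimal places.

From P₀ = D₁/(r − g), the implied growth is g = r − D₁/P₀.
g = 0.079 − 11.70/386.18 = 0.079 − 0.03030 = 0.04870

4.87%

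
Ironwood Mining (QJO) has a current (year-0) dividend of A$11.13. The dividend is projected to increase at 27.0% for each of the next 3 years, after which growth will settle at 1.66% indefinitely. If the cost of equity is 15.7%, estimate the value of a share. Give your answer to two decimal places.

A$146.93

Two-stage DDM. Project D₁…D_3 at 0.27, terminal growth 0.0166, discount at r = 0.157.
D_1 = 14.1351
D_2 = 17.9516
D_3 = 22.7985
Terminal value at t=3: TV = D_4/(r−g) = 23.1770/(0.157−0.0166) = 165.0780
P₀ = 14.1351/(1+0.157)^1 + 17.9516/(1+0.157)^2 + 22.7985/(1+0.157)^3 + 165.0780/(1+0.157)^3 = 146.9305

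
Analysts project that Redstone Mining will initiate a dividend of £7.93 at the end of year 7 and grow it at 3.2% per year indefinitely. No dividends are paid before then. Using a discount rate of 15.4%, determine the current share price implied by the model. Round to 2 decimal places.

£27.52

Deferred-dividend DDM. At t=6 the remaining stream is a growing perpetuity with first payment D_7 = 7.93.
V_6 = D_7/(r−g) = 7.93/(0.154−0.032) = 65.0000
P₀ = V_6/(1+r)^6 = 65.0000/(1+0.154)^6 = 27.5219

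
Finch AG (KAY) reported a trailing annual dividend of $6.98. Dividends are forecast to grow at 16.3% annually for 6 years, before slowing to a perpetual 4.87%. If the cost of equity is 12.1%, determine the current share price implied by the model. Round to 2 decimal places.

Two-stage DDM. Project D₁…D_6 at 0.163, terminal growth 0.0487, discount at r = 0.121.
D_1 = 8.1177
D_2 = 9.4409
D_3 = 10.9798
D_4 = 12.7695
D_5 = 14.8509
D_6 = 17.2716
Terminal value at t=6: TV = D_7/(r−g) = 18.1128/(0.121−0.0487) = 250.5225
P₀ = 8.1177/(1+0.121)^1 + 9.4409/(1+0.121)^2 + 10.9798/(1+0.121)^3 + 12.7695/(1+0.121)^4 + 14.8509/(1+0.121)^5 + 17.2716/(1+0.121)^6 + 250.5225/(1+0.121)^6 = 173.9726

$173.97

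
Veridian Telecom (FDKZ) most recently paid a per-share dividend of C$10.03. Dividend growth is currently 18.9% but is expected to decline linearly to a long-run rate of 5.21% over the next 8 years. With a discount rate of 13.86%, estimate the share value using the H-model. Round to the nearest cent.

C$185.49

H-model: P₀ = D₀[(1+g_L) + H(g_S−g_L)]/(r−g_L), with H = 8/2 = 4.
P₀ = 10.03 × [(1+0.0521) + 4×(0.189−0.0521)] / (0.1386−0.0521)
   = 10.03 × 1.5997 / 0.0865 = 185.4912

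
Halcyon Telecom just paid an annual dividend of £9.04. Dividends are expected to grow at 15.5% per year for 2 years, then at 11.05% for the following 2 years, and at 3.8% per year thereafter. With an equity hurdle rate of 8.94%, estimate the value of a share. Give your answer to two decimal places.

Three-stage DDM. Project D₁…D_4; terminal Gordon value at t=4 with g = 0.038; discount at r = 0.0894.
D_1 = 10.4412
D_2 = 12.0596
D_3 = 13.3922
D_4 = 14.8720
TV_4 = 15.4371/(0.0894−0.038) = 300.3335
P₀ = Σ Dₜ/(1+r)ᵗ + TV_4/(1+r)^4 = 253.8960

£253.90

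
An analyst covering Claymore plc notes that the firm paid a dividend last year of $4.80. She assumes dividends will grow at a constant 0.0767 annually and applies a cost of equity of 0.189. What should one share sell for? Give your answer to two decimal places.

Gordon growth model: P₀ = D₁/(r − g). D₁ = 4.80 × (1 + 0.0767) = 5.1682.
P₀ = 5.1682 / (0.189 − 0.0767) = 5.1682 / 0.1123 = 46.0210

$46.02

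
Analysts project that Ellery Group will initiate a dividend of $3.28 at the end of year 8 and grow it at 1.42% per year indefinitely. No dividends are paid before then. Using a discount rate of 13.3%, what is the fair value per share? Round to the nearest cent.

Deferred-dividend DDM. At t=7 the remaining stream is a growing perpetuity with first payment D_8 = 3.28.
V_7 = D_8/(r−g) = 3.28/(0.133−0.0142) = 27.6094
P₀ = V_7/(1+r)^7 = 27.6094/(1+0.133)^7 = 11.5199

$11.52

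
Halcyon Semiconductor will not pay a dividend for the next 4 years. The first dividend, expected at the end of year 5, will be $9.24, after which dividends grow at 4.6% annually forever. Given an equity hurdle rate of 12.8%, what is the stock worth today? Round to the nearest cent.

Deferred-dividend DDM. At t=4 the remaining stream is a growing perpetuity with first payment D_5 = 9.24.
V_4 = D_5/(r−g) = 9.24/(0.128−0.046) = 112.6829
P₀ = V_4/(1+r)^4 = 112.6829/(1+0.128)^4 = 69.6020

$69.60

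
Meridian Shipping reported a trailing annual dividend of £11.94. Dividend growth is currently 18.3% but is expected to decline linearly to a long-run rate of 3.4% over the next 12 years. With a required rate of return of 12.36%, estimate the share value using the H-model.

H-model: P₀ = D₀[(1+g_L) + H(g_S−g_L)]/(r−g_L), with H = 12/2 = 6.
P₀ = 11.94 × [(1+0.034) + 6×(0.183−0.034)] / (0.1236−0.034)
   = 11.94 × 1.9280 / 0.0896 = 256.9232

£256.92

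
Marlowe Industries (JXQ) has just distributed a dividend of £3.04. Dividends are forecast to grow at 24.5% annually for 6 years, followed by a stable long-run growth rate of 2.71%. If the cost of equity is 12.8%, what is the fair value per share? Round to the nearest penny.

Two-stage DDM. Project D₁…D_6 at 0.245, terminal growth 0.0271, discount at r = 0.128.
D_1 = 3.7848
D_2 = 4.7121
D_3 = 5.8665
D_4 = 7.3038
D_5 = 9.0933
D_6 = 11.3211
Terminal value at t=6: TV = D_7/(r−g) = 11.6279/(0.128−0.0271) = 115.2421
P₀ = 3.7848/(1+0.128)^1 + 4.7121/(1+0.128)^2 + 5.8665/(1+0.128)^3 + 7.3038/(1+0.128)^4 + 9.0933/(1+0.128)^5 + 11.3211/(1+0.128)^6 + 115.2421/(1+0.128)^6 = 82.0772

£82.08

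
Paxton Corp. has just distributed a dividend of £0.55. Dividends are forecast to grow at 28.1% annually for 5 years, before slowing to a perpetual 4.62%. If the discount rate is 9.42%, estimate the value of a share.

Two-stage DDM. Project D₁…D_5 at 0.281, terminal growth 0.0462, discount at r = 0.0942.
D_1 = 0.7046
D_2 = 0.9025
D_3 = 1.1561
D_4 = 1.4810
D_5 = 1.8972
Terminal value at t=5: TV = D_6/(r−g) = 1.9848/(0.0942−0.0462) = 41.3506
P₀ = 0.7046/(1+0.0942)^1 + 0.9025/(1+0.0942)^2 + 1.1561/(1+0.0942)^3 + 1.4810/(1+0.0942)^4 + 1.8972/(1+0.0942)^5 + 41.3506/(1+0.0942)^5 = 30.8862

£30.89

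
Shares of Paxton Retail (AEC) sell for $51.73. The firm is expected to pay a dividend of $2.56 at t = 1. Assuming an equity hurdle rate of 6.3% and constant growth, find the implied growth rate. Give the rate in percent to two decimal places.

1.35%

From P₀ = D₁/(r − g), the implied growth is g = r − D₁/P₀.
g = 0.063 − 2.56/51.73 = 0.063 − 0.04949 = 0.01351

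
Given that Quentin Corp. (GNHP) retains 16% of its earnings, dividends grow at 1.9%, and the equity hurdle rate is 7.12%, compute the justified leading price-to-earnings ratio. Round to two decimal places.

Payout ratio b = 1 − 0.16 = 0.84.
Justified leading P/E = b/(r−g) = 0.84/(0.0712−0.019) = 16.0920

16.09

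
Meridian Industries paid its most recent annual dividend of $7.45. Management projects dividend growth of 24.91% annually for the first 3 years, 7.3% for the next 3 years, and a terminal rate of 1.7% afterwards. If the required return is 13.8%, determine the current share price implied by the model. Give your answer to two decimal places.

$122.72

Three-stage DDM. Project D₁…D_6; terminal Gordon value at t=6 with g = 0.017; discount at r = 0.138.
D_1 = 9.3058
D_2 = 11.6239
D_3 = 14.5194
D_4 = 15.5793
D_5 = 16.7166
D_6 = 17.9369
TV_6 = 18.2418/(0.138−0.017) = 150.7588
P₀ = Σ Dₜ/(1+r)ᵗ + TV_6/(1+r)^6 = 122.7222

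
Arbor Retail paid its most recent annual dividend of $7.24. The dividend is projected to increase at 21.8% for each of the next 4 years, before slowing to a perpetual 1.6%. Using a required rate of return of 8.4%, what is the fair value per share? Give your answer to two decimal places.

Two-stage DDM. Project D₁…D_4 at 0.218, terminal growth 0.016, discount at r = 0.084.
D_1 = 8.8183
D_2 = 10.7407
D_3 = 13.0822
D_4 = 15.9341
Terminal value at t=4: TV = D_5/(r−g) = 16.1891/(0.084−0.016) = 238.0743
P₀ = 8.8183/(1+0.084)^1 + 10.7407/(1+0.084)^2 + 13.0822/(1+0.084)^3 + 15.9341/(1+0.084)^4 + 238.0743/(1+0.084)^4 = 211.5093

$211.51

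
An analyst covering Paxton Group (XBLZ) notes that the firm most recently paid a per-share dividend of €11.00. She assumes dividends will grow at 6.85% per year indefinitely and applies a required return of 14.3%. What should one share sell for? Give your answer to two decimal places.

Gordon growth model: P₀ = D₁/(r − g). D₁ = 11.00 × (1 + 0.0685) = 11.7535.
P₀ = 11.7535 / (0.143 − 0.0685) = 11.7535 / 0.0745 = 157.7651

€157.77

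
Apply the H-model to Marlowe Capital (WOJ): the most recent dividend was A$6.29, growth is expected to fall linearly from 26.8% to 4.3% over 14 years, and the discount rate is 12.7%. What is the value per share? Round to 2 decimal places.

H-model: P₀ = D₀[(1+g_L) + H(g_S−g_L)]/(r−g_L), with H = 14/2 = 7.
P₀ = 6.29 × [(1+0.043) + 7×(0.268−0.043)] / (0.127−0.043)
   = 6.29 × 2.6180 / 0.084 = 196.0383

A$196.04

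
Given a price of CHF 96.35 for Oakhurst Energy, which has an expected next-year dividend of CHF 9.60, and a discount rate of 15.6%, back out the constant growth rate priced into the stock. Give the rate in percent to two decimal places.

5.64%

From P₀ = D₁/(r − g), the implied growth is g = r − D₁/P₀.
g = 0.156 − 9.60/96.35 = 0.156 − 0.09964 = 0.05636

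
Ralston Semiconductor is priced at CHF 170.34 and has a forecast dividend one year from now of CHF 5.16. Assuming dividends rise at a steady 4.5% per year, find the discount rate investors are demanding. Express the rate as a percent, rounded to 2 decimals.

7.53%

Rearranging the constant-growth DDM: r = D₁/P₀ + g.
r = 5.1600 / 170.34 + 0.045 = 0.03029 + 0.045 = 0.07529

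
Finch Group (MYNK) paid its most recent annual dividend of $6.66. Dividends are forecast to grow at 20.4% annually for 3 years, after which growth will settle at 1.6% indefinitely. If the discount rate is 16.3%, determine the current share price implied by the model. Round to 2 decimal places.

$72.50

Two-stage DDM. Project D₁…D_3 at 0.204, terminal growth 0.016, discount at r = 0.163.
D_1 = 8.0186
D_2 = 9.6544
D_3 = 11.6239
Terminal value at t=3: TV = D_4/(r−g) = 11.8099/(0.163−0.016) = 80.3397
P₀ = 8.0186/(1+0.163)^1 + 9.6544/(1+0.163)^2 + 11.6239/(1+0.163)^3 + 80.3397/(1+0.163)^3 = 72.4951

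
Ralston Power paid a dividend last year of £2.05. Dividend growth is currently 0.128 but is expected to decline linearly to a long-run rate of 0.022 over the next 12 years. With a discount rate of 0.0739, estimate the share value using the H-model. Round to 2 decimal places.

£65.49

H-model: P₀ = D₀[(1+g_L) + H(g_S−g_L)]/(r−g_L), with H = 12/2 = 6.
P₀ = 2.05 × [(1+0.022) + 6×(0.128−0.022)] / (0.0739−0.022)
   = 2.05 × 1.6580 / 0.0519 = 65.4894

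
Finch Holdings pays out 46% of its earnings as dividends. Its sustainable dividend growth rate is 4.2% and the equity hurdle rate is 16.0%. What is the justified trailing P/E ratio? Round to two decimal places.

4.06

Justified trailing P/E = b(1+g)/(r−g) = 0.46×(1+0.042)/(0.16−0.042) = 4.0620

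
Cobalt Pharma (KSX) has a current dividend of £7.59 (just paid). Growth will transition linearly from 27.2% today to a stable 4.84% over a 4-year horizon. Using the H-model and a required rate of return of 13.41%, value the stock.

H-model: P₀ = D₀[(1+g_L) + H(g_S−g_L)]/(r−g_L), with H = 4/2 = 2.
P₀ = 7.59 × [(1+0.0484) + 2×(0.272−0.0484)] / (0.1341−0.0484)
   = 7.59 × 1.4956 / 0.0857 = 132.4575

£132.46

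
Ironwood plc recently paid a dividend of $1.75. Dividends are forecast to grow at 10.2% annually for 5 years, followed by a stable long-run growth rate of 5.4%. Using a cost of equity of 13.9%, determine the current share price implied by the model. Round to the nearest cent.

Two-stage DDM. Project D₁…D_5 at 0.102, terminal growth 0.054, discount at r = 0.139.
D_1 = 1.9285
D_2 = 2.1252
D_3 = 2.3420
D_4 = 2.5809
D_5 = 2.8441
Terminal value at t=5: TV = D_6/(r−g) = 2.9977/(0.139−0.054) = 35.2669
P₀ = 1.9285/(1+0.139)^1 + 2.1252/(1+0.139)^2 + 2.3420/(1+0.139)^3 + 2.5809/(1+0.139)^4 + 2.8441/(1+0.139)^5 + 35.2669/(1+0.139)^5 = 26.3304

$26.33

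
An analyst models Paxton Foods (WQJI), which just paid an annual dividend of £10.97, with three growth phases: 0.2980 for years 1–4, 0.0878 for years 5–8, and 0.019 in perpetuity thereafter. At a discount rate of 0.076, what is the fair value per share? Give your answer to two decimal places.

Three-stage DDM. Project D₁…D_8; terminal Gordon value at t=8 with g = 0.019; discount at r = 0.076.
D_1 = 14.2391
D_2 = 18.4823
D_3 = 23.9900
D_4 = 31.1391
D_5 = 33.8731
D_6 = 36.8471
D_7 = 40.0823
D_8 = 43.6015
TV_8 = 44.4299/(0.076−0.019) = 779.4728
P₀ = Σ Dₜ/(1+r)ᵗ + TV_8/(1+r)^8 = 600.9950

£600.99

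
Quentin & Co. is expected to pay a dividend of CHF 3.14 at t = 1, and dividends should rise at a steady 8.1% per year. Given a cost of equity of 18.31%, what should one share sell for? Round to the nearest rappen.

CHF 30.75

Gordon growth model: P₀ = D₁/(r − g), with D₁ = 3.14 given directly.
P₀ = 3.1400 / (0.1831 − 0.081) = 3.1400 / 0.1021 = 30.7542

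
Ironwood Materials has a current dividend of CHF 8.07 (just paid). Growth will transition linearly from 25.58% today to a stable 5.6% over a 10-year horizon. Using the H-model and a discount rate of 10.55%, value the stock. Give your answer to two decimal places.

H-model: P₀ = D₀[(1+g_L) + H(g_S−g_L)]/(r−g_L), with H = 10/2 = 5.
P₀ = 8.07 × [(1+0.056) + 5×(0.2558−0.056)] / (0.1055−0.056)
   = 8.07 × 2.0550 / 0.0495 = 335.0273

CHF 335.03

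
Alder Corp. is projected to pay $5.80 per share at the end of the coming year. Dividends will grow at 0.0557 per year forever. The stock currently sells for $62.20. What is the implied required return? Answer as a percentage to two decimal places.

14.89%

Rearranging the constant-growth DDM: r = D₁/P₀ + g.
r = 5.8000 / 62.20 + 0.0557 = 0.09325 + 0.0557 = 0.14895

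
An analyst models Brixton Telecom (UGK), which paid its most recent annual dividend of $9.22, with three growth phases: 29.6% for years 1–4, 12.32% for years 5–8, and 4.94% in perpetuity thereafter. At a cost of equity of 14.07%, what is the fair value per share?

Three-stage DDM. Project D₁…D_8; terminal Gordon value at t=8 with g = 0.0494; discount at r = 0.1407.
D_1 = 11.9491
D_2 = 15.4861
D_3 = 20.0699
D_4 = 26.0106
D_5 = 29.2151
D_6 = 32.8144
D_7 = 36.8572
D_8 = 41.3980
TV_8 = 43.4431/(0.1407−0.0494) = 475.8276
P₀ = Σ Dₜ/(1+r)ᵗ + TV_8/(1+r)^8 = 276.3790

$276.38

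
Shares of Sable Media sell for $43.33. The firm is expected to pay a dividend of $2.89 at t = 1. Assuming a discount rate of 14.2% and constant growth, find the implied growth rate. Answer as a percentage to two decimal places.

7.53%

From P₀ = D₁/(r − g), the implied growth is g = r − D₁/P₀.
g = 0.142 − 2.89/43.33 = 0.142 − 0.06670 = 0.07530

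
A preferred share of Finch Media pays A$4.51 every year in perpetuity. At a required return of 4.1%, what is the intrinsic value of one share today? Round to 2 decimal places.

Zero-growth DDM (perpetuity): P₀ = D/r = 4.51 / 0.041 = 110.0000

A$110.00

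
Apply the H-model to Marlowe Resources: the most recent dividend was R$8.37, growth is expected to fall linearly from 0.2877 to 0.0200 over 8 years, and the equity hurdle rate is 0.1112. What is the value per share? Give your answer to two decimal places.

H-model: P₀ = D₀[(1+g_L) + H(g_S−g_L)]/(r−g_L), with H = 8/2 = 4.
P₀ = 8.37 × [(1+0.02) + 4×(0.2877−0.02)] / (0.1112−0.02)
   = 8.37 × 2.0908 / 0.0912 = 191.8859

R$191.89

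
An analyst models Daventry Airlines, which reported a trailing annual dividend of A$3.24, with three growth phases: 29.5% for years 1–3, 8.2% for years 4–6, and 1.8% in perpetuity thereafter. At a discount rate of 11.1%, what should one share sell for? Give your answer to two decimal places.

Three-stage DDM. Project D₁…D_6; terminal Gordon value at t=6 with g = 0.018; discount at r = 0.111.
D_1 = 4.1958
D_2 = 5.4336
D_3 = 7.0365
D_4 = 7.6135
D_5 = 8.2378
D_6 = 8.9133
TV_6 = 9.0737/(0.111−0.018) = 97.5665
P₀ = Σ Dₜ/(1+r)ᵗ + TV_6/(1+r)^6 = 79.7954

A$79.80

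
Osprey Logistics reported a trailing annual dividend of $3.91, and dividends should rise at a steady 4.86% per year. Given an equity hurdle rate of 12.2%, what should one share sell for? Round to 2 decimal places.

Gordon growth model: P₀ = D₁/(r − g). D₁ = 3.91 × (1 + 0.0486) = 4.1000.
P₀ = 4.1000 / (0.122 − 0.0486) = 4.1000 / 0.0734 = 55.8587

$55.86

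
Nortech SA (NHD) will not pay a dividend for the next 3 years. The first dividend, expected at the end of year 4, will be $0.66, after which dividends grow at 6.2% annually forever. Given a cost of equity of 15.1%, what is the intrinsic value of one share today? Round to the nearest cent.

Deferred-dividend DDM. At t=3 the remaining stream is a growing perpetuity with first payment D_4 = 0.66.
V_3 = D_4/(r−g) = 0.66/(0.151−0.062) = 7.4157
P₀ = V_3/(1+r)^3 = 7.4157/(1+0.151)^3 = 4.8633

$4.86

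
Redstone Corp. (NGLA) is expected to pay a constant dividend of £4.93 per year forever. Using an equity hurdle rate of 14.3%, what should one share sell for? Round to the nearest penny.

£34.48

Zero-growth DDM (perpetuity): P₀ = D/r = 4.93 / 0.143 = 34.4755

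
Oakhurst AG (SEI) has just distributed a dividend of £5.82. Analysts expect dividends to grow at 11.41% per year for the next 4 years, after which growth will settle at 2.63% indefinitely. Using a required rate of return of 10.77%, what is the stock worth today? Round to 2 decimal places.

Two-stage DDM. Project D₁…D_4 at 0.1141, terminal growth 0.0263, discount at r = 0.1077.
D_1 = 6.4841
D_2 = 7.2239
D_3 = 8.0481
D_4 = 8.9664
Terminal value at t=4: TV = D_5/(r−g) = 9.2022/(0.1077−0.0263) = 113.0497
P₀ = 6.4841/(1+0.1077)^1 + 7.2239/(1+0.1077)^2 + 8.0481/(1+0.1077)^3 + 8.9664/(1+0.1077)^4 + 113.0497/(1+0.1077)^4 = 98.7080

£98.71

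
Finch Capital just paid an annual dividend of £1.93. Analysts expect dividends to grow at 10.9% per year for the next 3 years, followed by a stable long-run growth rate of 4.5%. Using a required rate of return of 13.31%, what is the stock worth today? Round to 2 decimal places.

£27.01

Two-stage DDM. Project D₁…D_3 at 0.109, terminal growth 0.045, discount at r = 0.1331.
D_1 = 2.1404
D_2 = 2.3737
D_3 = 2.6324
Terminal value at t=3: TV = D_4/(r−g) = 2.7509/(0.1331−0.045) = 31.2243
P₀ = 2.1404/(1+0.1331)^1 + 2.3737/(1+0.1331)^2 + 2.6324/(1+0.1331)^3 + 31.2243/(1+0.1331)^3 = 27.0100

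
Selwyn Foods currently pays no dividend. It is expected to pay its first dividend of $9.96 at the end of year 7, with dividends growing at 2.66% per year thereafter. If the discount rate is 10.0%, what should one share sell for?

$76.60

Deferred-dividend DDM. At t=6 the remaining stream is a growing perpetuity with first payment D_7 = 9.96.
V_6 = D_7/(r−g) = 9.96/(0.1−0.0266) = 135.6948
P₀ = V_6/(1+r)^6 = 135.6948/(1+0.1)^6 = 76.5962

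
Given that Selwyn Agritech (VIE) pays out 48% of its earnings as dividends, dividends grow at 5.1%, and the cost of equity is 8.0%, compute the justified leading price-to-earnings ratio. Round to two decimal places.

Justified leading P/E = b/(r−g) = 0.48/(0.08−0.051) = 16.5517

16.55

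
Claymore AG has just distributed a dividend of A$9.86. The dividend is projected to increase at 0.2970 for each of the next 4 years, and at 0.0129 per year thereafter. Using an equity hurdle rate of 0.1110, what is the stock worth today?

A$248.04

Two-stage DDM. Project D₁…D_4 at 0.297, terminal growth 0.0129, discount at r = 0.111.
D_1 = 12.7884
D_2 = 16.5866
D_3 = 21.5128
D_4 = 27.9021
Terminal value at t=4: TV = D_5/(r−g) = 28.2620/(0.111−0.0129) = 288.0941
P₀ = 12.7884/(1+0.111)^1 + 16.5866/(1+0.111)^2 + 21.5128/(1+0.111)^3 + 27.9021/(1+0.111)^4 + 288.0941/(1+0.111)^4 = 248.0441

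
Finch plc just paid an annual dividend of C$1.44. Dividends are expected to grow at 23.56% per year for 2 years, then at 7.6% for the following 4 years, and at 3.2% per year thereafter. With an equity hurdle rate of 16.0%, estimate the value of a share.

Three-stage DDM. Project D₁…D_6; terminal Gordon value at t=6 with g = 0.032; discount at r = 0.16.
D_1 = 1.7793
D_2 = 2.1985
D_3 = 2.3655
D_4 = 2.5453
D_5 = 2.7388
D_6 = 2.9469
TV_6 = 3.0412/(0.16−0.032) = 23.7595
P₀ = Σ Dₜ/(1+r)ᵗ + TV_6/(1+r)^6 = 18.3543

C$18.35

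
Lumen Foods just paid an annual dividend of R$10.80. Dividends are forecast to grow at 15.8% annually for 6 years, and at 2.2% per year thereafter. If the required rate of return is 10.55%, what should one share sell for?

R$251.08

Two-stage DDM. Project D₁…D_6 at 0.158, terminal growth 0.022, discount at r = 0.1055.
D_1 = 12.5064
D_2 = 14.4824
D_3 = 16.7706
D_4 = 19.4204
D_5 = 22.4888
D_6 = 26.0420
Terminal value at t=6: TV = D_7/(r−g) = 26.6150/(0.1055−0.022) = 318.7422
P₀ = 12.5064/(1+0.1055)^1 + 14.4824/(1+0.1055)^2 + 16.7706/(1+0.1055)^3 + 19.4204/(1+0.1055)^4 + 22.4888/(1+0.1055)^5 + 26.0420/(1+0.1055)^6 + 318.7422/(1+0.1055)^6 = 251.0821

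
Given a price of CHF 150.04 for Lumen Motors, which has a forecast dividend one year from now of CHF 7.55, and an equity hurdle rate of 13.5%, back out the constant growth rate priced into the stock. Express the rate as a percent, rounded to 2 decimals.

From P₀ = D₁/(r − g), the implied growth is g = r − D₁/P₀.
g = 0.135 − 7.55/150.04 = 0.135 − 0.05032 = 0.08468

8.47%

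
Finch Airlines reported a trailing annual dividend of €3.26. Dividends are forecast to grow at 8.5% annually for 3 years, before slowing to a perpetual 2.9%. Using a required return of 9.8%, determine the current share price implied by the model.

Two-stage DDM. Project D₁…D_3 at 0.085, terminal growth 0.029, discount at r = 0.098.
D_1 = 3.5371
D_2 = 3.8378
D_3 = 4.1640
Terminal value at t=3: TV = D_4/(r−g) = 4.2847/(0.098−0.029) = 62.0974
P₀ = 3.5371/(1+0.098)^1 + 3.8378/(1+0.098)^2 + 4.1640/(1+0.098)^3 + 62.0974/(1+0.098)^3 = 56.4603

€56.46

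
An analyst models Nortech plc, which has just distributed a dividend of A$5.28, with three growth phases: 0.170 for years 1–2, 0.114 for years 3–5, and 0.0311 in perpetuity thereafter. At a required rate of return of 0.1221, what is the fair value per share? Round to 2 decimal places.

Three-stage DDM. Project D₁…D_5; terminal Gordon value at t=5 with g = 0.0311; discount at r = 0.1221.
D_1 = 6.1776
D_2 = 7.2278
D_3 = 8.0518
D_4 = 8.9697
D_5 = 9.9922
TV_5 = 10.3030/(0.1221−0.0311) = 113.2193
P₀ = Σ Dₜ/(1+r)ᵗ + TV_5/(1+r)^5 = 91.8644

A$91.86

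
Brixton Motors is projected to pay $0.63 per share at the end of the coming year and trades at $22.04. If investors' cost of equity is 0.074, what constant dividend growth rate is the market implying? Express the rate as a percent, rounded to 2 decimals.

4.54%

From P₀ = D₁/(r − g), the implied growth is g = r − D₁/P₀.
g = 0.074 − 0.63/22.04 = 0.074 − 0.02858 = 0.04542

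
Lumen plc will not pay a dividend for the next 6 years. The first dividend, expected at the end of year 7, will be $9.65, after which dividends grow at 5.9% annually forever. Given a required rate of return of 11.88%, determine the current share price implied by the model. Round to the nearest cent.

Deferred-dividend DDM. At t=6 the remaining stream is a growing perpetuity with first payment D_7 = 9.65.
V_6 = D_7/(r−g) = 9.65/(0.1188−0.059) = 161.3712
P₀ = V_6/(1+r)^6 = 161.3712/(1+0.1188)^6 = 82.2832

$82.28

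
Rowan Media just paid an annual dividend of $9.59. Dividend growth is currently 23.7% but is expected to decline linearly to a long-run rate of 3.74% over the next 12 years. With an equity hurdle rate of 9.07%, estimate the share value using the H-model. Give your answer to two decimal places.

$402.13

H-model: P₀ = D₀[(1+g_L) + H(g_S−g_L)]/(r−g_L), with H = 12/2 = 6.
P₀ = 9.59 × [(1+0.0374) + 6×(0.237−0.0374)] / (0.0907−0.0374)
   = 9.59 × 2.2350 / 0.0533 = 402.1323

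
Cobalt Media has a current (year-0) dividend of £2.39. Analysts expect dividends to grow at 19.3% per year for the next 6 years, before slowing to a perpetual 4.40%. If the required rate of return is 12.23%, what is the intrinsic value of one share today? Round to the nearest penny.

£63.83

Two-stage DDM. Project D₁…D_6 at 0.193, terminal growth 0.044, discount at r = 0.1223.
D_1 = 2.8513
D_2 = 3.4016
D_3 = 4.0581
D_4 = 4.8413
D_5 = 5.7756
D_6 = 6.8903
Terminal value at t=6: TV = D_7/(r−g) = 7.1935/(0.1223−0.044) = 91.8712
P₀ = 2.8513/(1+0.1223)^1 + 3.4016/(1+0.1223)^2 + 4.0581/(1+0.1223)^3 + 4.8413/(1+0.1223)^4 + 5.7756/(1+0.1223)^5 + 6.8903/(1+0.1223)^6 + 91.8712/(1+0.1223)^6 = 63.8308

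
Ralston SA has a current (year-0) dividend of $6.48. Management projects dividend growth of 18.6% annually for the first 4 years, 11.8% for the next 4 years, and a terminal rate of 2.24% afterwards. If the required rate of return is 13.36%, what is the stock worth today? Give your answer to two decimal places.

Three-stage DDM. Project D₁…D_8; terminal Gordon value at t=8 with g = 0.0224; discount at r = 0.1336.
D_1 = 7.6853
D_2 = 9.1147
D_3 = 10.8101
D_4 = 12.8208
D_5 = 14.3336
D_6 = 16.0250
D_7 = 17.9159
D_8 = 20.0300
TV_8 = 20.4787/(0.1336−0.0224) = 184.1607
P₀ = Σ Dₜ/(1+r)ᵗ + TV_8/(1+r)^8 = 126.5918

$126.59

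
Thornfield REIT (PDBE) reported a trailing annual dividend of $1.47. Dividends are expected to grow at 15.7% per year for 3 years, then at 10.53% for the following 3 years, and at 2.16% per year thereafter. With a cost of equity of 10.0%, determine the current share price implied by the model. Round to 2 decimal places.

$32.68

Three-stage DDM. Project D₁…D_6; terminal Gordon value at t=6 with g = 0.0216; discount at r = 0.1.
D_1 = 1.7008
D_2 = 1.9678
D_3 = 2.2768
D_4 = 2.5165
D_5 = 2.7815
D_6 = 3.0744
TV_6 = 3.1408/(0.1−0.0216) = 40.0611
P₀ = Σ Dₜ/(1+r)ᵗ + TV_6/(1+r)^6 = 32.6778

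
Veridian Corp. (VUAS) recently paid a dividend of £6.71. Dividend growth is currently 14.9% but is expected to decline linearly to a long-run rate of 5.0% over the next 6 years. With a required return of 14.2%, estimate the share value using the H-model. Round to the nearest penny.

£98.24

H-model: P₀ = D₀[(1+g_L) + H(g_S−g_L)]/(r−g_L), with H = 6/2 = 3.
P₀ = 6.71 × [(1+0.05) + 3×(0.149−0.05)] / (0.142−0.05)
   = 6.71 × 1.3470 / 0.092 = 98.2432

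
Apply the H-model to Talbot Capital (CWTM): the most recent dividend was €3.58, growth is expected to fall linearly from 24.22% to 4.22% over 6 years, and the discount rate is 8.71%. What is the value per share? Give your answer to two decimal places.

H-model: P₀ = D₀[(1+g_L) + H(g_S−g_L)]/(r−g_L), with H = 6/2 = 3.
P₀ = 3.58 × [(1+0.0422) + 3×(0.2422−0.0422)] / (0.0871−0.0422)
   = 3.58 × 1.6422 / 0.0449 = 130.9371

€130.94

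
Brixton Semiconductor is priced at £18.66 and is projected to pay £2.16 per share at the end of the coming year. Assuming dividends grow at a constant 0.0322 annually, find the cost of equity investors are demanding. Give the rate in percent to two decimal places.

Rearranging the constant-growth DDM: r = D₁/P₀ + g.
r = 2.1600 / 18.66 + 0.0322 = 0.11576 + 0.0322 = 0.14796

14.80%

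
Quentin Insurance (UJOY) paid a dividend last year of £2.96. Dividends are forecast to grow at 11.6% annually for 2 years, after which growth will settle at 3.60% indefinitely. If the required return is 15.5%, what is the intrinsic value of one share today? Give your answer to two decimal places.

£29.68

Two-stage DDM. Project D₁…D_2 at 0.116, terminal growth 0.036, discount at r = 0.155.
D_1 = 3.3034
D_2 = 3.6865
Terminal value at t=2: TV = D_3/(r−g) = 3.8193/(0.155−0.036) = 32.0947
P₀ = 3.3034/(1+0.155)^1 + 3.6865/(1+0.155)^2 + 32.0947/(1+0.155)^2 = 29.6821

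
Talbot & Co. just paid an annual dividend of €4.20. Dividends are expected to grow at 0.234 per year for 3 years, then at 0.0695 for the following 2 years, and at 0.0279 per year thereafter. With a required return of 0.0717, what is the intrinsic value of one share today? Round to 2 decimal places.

Three-stage DDM. Project D₁…D_5; terminal Gordon value at t=5 with g = 0.0279; discount at r = 0.0717.
D_1 = 5.1828
D_2 = 6.3956
D_3 = 7.8921
D_4 = 8.4406
D_5 = 9.0273
TV_5 = 9.2791/(0.0717−0.0279) = 211.8523
P₀ = Σ Dₜ/(1+r)ᵗ + TV_5/(1+r)^5 = 179.4537

€179.45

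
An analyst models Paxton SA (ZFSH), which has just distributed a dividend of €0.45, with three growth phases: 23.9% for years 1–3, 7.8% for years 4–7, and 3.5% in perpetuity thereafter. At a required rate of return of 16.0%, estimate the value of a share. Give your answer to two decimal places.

Three-stage DDM. Project D₁…D_7; terminal Gordon value at t=7 with g = 0.035; discount at r = 0.16.
D_1 = 0.5575
D_2 = 0.6908
D_3 = 0.8559
D_4 = 0.9227
D_5 = 0.9946
D_6 = 1.0722
D_7 = 1.1558
TV_7 = 1.1963/(0.16−0.035) = 9.5704
P₀ = Σ Dₜ/(1+r)ᵗ + TV_7/(1+r)^7 = 6.7609

€6.76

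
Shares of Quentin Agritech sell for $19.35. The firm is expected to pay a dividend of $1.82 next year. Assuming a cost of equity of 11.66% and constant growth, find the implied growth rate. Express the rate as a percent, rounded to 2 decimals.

2.25%

From P₀ = D₁/(r − g), the implied growth is g = r − D₁/P₀.
g = 0.1166 − 1.82/19.35 = 0.1166 − 0.09406 = 0.02254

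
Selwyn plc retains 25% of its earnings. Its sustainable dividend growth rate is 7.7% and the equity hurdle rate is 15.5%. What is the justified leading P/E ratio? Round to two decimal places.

9.62

Payout ratio b = 1 − 0.25 = 0.75.
Justified leading P/E = b/(r−g) = 0.75/(0.155−0.077) = 9.6154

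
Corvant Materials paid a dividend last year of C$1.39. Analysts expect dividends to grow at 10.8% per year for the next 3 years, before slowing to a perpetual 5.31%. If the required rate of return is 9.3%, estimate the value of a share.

C$42.50

Two-stage DDM. Project D₁…D_3 at 0.108, terminal growth 0.0531, discount at r = 0.093.
D_1 = 1.5401
D_2 = 1.7065
D_3 = 1.8907
Terminal value at t=3: TV = D_4/(r−g) = 1.9911/(0.093−0.0531) = 49.9035
P₀ = 1.5401/(1+0.093)^1 + 1.7065/(1+0.093)^2 + 1.8907/(1+0.093)^3 + 49.9035/(1+0.093)^3 = 42.5037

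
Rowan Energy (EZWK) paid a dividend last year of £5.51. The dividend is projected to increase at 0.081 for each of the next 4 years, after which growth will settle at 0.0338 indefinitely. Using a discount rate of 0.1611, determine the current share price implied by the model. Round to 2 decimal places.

£52.11

Two-stage DDM. Project D₁…D_4 at 0.081, terminal growth 0.0338, discount at r = 0.1611.
D_1 = 5.9563
D_2 = 6.4388
D_3 = 6.9603
D_4 = 7.5241
Terminal value at t=4: TV = D_5/(r−g) = 7.7784/(0.1611−0.0338) = 61.1030
P₀ = 5.9563/(1+0.1611)^1 + 6.4388/(1+0.1611)^2 + 6.9603/(1+0.1611)^3 + 7.5241/(1+0.1611)^4 + 61.1030/(1+0.1611)^4 = 52.1111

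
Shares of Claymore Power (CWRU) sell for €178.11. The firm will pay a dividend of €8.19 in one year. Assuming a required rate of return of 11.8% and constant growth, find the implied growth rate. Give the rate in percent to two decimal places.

7.20%

From P₀ = D₁/(r − g), the implied growth is g = r − D₁/P₀.
g = 0.118 − 8.19/178.11 = 0.118 − 0.04598 = 0.07202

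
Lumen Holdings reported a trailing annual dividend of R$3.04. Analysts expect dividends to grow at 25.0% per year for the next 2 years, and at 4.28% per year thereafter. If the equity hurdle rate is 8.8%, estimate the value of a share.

R$100.08

Two-stage DDM. Project D₁…D_2 at 0.25, terminal growth 0.0428, discount at r = 0.088.
D_1 = 3.8000
D_2 = 4.7500
Terminal value at t=2: TV = D_3/(r−g) = 4.9533/(0.088−0.0428) = 109.5863
P₀ = 3.8000/(1+0.088)^1 + 4.7500/(1+0.088)^2 + 109.5863/(1+0.088)^2 = 100.0813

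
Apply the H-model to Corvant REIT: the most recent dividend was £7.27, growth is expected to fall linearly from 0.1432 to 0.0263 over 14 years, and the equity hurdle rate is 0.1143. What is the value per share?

£152.39

H-model: P₀ = D₀[(1+g_L) + H(g_S−g_L)]/(r−g_L), with H = 14/2 = 7.
P₀ = 7.27 × [(1+0.0263) + 7×(0.1432−0.0263)] / (0.1143−0.0263)
   = 7.27 × 1.8446 / 0.088 = 152.3891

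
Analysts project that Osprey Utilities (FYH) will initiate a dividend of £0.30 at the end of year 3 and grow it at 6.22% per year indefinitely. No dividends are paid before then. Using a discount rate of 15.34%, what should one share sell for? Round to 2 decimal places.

Deferred-dividend DDM. At t=2 the remaining stream is a growing perpetuity with first payment D_3 = 0.30.
V_2 = D_3/(r−g) = 0.30/(0.1534−0.0622) = 3.2895
P₀ = V_2/(1+r)^2 = 3.2895/(1+0.1534)^2 = 2.4727

£2.47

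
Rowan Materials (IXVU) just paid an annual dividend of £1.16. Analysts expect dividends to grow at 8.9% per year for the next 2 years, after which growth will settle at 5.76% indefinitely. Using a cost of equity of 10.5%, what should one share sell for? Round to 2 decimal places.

£27.41

Two-stage DDM. Project D₁…D_2 at 0.089, terminal growth 0.0576, discount at r = 0.105.
D_1 = 1.2632
D_2 = 1.3757
Terminal value at t=2: TV = D_3/(r−g) = 1.4549/(0.105−0.0576) = 30.6942
P₀ = 1.2632/(1+0.105)^1 + 1.3757/(1+0.105)^2 + 30.6942/(1+0.105)^2 = 27.4079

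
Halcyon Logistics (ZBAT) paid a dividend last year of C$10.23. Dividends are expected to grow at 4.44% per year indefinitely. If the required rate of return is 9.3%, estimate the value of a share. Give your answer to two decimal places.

Gordon growth model: P₀ = D₁/(r − g). D₁ = 10.23 × (1 + 0.0444) = 10.6842.
P₀ = 10.6842 / (0.093 − 0.0444) = 10.6842 / 0.0486 = 219.8398

C$219.84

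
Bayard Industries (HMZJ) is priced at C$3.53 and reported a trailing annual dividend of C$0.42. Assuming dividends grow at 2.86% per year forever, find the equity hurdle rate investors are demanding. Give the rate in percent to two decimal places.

Rearranging the constant-growth DDM: r = D₁/P₀ + g.
D₁ = 0.42 × (1 + 0.0286) = 0.4320.
r = 0.4320 / 3.53 + 0.0286 = 0.12238 + 0.0286 = 0.15098

15.10%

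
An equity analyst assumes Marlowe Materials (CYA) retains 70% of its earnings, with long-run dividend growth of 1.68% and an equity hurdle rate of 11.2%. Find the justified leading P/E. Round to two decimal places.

3.15

Payout ratio b = 1 − 0.70 = 0.30.
Justified leading P/E = b/(r−g) = 0.30/(0.112−0.0168) = 3.1513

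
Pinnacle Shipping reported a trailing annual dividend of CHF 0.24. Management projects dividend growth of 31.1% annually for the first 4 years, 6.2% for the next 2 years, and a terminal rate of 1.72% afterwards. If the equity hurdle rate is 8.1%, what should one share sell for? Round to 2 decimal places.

CHF 10.59

Three-stage DDM. Project D₁…D_6; terminal Gordon value at t=6 with g = 0.0172; discount at r = 0.081.
D_1 = 0.3146
D_2 = 0.4125
D_3 = 0.5408
D_4 = 0.7090
D_5 = 0.7529
D_6 = 0.7996
TV_6 = 0.8133/(0.081−0.0172) = 12.7484
P₀ = Σ Dₜ/(1+r)ᵗ + TV_6/(1+r)^6 = 10.5917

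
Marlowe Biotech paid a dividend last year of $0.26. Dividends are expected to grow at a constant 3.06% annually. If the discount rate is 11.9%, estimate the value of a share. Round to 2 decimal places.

Gordon growth model: P₀ = D₁/(r − g). D₁ = 0.26 × (1 + 0.0306) = 0.2680.
P₀ = 0.2680 / (0.119 − 0.0306) = 0.2680 / 0.0884 = 3.0312

$3.03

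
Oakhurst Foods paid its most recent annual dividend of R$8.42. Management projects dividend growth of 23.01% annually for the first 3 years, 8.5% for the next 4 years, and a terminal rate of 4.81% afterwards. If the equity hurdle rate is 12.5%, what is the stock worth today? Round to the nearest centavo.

R$200.33

Three-stage DDM. Project D₁…D_7; terminal Gordon value at t=7 with g = 0.0481; discount at r = 0.125.
D_1 = 10.3574
D_2 = 12.7407
D_3 = 15.6723
D_4 = 17.0045
D_5 = 18.4498
D_6 = 20.0181
D_7 = 21.7196
TV_7 = 22.7643/(0.125−0.0481) = 296.0252
P₀ = Σ Dₜ/(1+r)ᵗ + TV_7/(1+r)^7 = 200.3281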